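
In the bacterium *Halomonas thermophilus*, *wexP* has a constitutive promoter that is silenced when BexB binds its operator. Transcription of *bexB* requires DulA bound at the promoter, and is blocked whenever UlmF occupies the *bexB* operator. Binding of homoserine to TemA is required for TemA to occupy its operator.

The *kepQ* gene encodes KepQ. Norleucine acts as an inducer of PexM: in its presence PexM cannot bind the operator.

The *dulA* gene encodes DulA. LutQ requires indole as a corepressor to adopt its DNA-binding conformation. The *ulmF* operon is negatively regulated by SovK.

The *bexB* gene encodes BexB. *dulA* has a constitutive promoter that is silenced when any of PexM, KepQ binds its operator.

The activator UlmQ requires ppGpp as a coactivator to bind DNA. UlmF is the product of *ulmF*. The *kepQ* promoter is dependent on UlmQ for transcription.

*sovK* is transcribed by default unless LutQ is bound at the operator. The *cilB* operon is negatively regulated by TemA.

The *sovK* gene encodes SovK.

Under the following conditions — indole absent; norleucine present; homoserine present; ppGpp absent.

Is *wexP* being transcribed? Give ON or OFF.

Indole is absent, so LutQ is inactive.
With no repressor bound, *sovK* is transcribed.
So SovK is produced and active.
With repressor SovK bound, *ulmF* is not transcribed.
So UlmF is not produced.
Norleucine is present, so PexM is inactive.
ppGpp is absent, so UlmQ is inactive.
Required activator UlmQ is absent, so *kepQ* is not transcribed.
So KepQ is not produced.
With no repressor bound, *dulA* is transcribed.
So DulA is produced and active.
No repressor is bound and DulA is active, so *bexB* is transcribed.
So BexB is produced and active.
With repressor BexB bound, *wexP* is not transcribed.

OFF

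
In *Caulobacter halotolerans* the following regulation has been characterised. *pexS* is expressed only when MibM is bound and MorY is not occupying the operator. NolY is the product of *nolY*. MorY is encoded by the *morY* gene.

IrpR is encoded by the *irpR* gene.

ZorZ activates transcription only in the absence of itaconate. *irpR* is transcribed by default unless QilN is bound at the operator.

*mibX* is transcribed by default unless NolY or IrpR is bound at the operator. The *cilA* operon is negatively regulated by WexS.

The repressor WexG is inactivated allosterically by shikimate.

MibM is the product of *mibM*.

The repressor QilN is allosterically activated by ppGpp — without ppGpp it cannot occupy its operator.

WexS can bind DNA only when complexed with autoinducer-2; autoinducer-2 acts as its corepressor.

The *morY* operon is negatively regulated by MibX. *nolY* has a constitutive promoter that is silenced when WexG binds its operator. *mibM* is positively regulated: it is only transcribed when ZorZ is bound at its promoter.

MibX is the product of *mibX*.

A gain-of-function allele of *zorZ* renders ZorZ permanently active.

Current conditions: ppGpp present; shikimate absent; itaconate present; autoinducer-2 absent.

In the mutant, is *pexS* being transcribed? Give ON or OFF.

Shikimate is absent, so WexG is active.
With repressor WexG bound, *nolY* is not transcribed.
So NolY is not produced.
ppGpp is present, so QilN is active.
With repressor QilN bound, *irpR* is not transcribed.
So IrpR is not produced.
With no repressor bound, *mibX* is transcribed.
So MibX is produced and active.
With repressor MibX bound, *morY* is not transcribed.
So MorY is not produced.
ZorZ is constitutively active in this strain.
No repressor is bound and ZorZ is active, so *mibM* is transcribed.
So MibM is produced and active.
No repressor is bound and MibM is active, so *pexS* is transcribed.

ON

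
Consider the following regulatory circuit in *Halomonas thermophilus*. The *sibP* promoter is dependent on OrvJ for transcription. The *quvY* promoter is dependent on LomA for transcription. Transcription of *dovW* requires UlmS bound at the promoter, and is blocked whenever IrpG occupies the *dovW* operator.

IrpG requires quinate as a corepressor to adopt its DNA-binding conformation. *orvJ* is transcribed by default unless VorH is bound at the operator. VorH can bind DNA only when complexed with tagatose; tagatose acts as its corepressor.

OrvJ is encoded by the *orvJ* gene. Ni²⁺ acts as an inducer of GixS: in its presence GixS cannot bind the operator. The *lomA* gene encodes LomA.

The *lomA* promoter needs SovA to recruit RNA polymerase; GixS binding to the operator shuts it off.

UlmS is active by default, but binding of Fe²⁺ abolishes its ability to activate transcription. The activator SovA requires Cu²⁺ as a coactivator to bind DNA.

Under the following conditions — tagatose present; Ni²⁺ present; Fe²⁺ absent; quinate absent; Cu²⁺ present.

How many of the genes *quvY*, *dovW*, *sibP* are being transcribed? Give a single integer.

2

Cu²⁺ is present, so SovA is active.
Ni²⁺ is present, so GixS is inactive.
No repressor is bound and SovA is active, so *lomA* is transcribed.
So LomA is produced and active.
No repressor is bound and LomA is active, so *quvY* is transcribed.
→ *quvY* is ON.
Quinate is absent, so IrpG is inactive.
Fe²⁺ is absent, so UlmS is active.
No repressor is bound and UlmS is active, so *dovW* is transcribed.
→ *dovW* is ON.
Tagatose is present, so VorH is active.
With repressor VorH bound, *orvJ* is not transcribed.
So OrvJ is not produced.
Required activator OrvJ is absent, so *sibP* is not transcribed.
→ *sibP* is OFF.
2 of the 3 genes are transcribed.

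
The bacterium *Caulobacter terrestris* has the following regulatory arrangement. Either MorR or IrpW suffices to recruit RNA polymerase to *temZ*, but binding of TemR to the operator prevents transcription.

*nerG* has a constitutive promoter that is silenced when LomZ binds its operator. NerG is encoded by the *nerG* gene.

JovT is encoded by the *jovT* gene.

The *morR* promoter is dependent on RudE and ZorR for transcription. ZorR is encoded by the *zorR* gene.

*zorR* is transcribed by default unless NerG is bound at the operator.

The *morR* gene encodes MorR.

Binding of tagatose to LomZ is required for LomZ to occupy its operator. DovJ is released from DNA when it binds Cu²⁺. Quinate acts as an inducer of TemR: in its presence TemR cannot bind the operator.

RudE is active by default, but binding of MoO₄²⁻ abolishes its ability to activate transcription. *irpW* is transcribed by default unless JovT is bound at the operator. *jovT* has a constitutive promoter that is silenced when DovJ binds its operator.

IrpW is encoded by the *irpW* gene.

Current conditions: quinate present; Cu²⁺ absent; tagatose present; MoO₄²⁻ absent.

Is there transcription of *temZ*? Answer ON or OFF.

ON

MoO₄²⁻ is absent, so RudE is active.
Tagatose is present, so LomZ is active.
With repressor LomZ bound, *nerG* is not transcribed.
So NerG is not produced.
With no repressor bound, *zorR* is transcribed.
So ZorR is produced and active.
No repressor is bound and RudE and ZorR are active, so *morR* is transcribed.
So MorR is produced and active.
Quinate is present, so TemR is inactive.
Cu²⁺ is absent, so DovJ is active.
With repressor DovJ bound, *jovT* is not transcribed.
So JovT is not produced.
With no repressor bound, *irpW* is transcribed.
So IrpW is produced and active.
Activator MorR is present, so *temZ* is transcribed.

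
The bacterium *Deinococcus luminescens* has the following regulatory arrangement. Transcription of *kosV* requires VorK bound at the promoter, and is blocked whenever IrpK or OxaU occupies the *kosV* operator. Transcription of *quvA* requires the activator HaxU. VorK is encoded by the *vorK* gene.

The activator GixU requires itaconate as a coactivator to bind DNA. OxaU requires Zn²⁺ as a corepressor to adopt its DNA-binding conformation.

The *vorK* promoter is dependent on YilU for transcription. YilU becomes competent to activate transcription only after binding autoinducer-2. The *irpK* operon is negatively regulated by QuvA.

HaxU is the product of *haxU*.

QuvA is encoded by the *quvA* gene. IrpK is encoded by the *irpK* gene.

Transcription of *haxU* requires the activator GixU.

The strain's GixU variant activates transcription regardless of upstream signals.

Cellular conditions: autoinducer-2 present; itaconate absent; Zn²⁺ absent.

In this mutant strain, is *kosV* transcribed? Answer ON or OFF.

ON

GixU is constitutively active in this strain.
No repressor is bound and GixU is active, so *haxU* is transcribed.
So HaxU is produced and active.
No repressor is bound and HaxU is active, so *quvA* is transcribed.
So QuvA is produced and active.
With repressor QuvA bound, *irpK* is not transcribed.
So IrpK is not produced.
Autoinducer-2 is present, so YilU is active.
No repressor is bound and YilU is active, so *vorK* is transcribed.
So VorK is produced and active.
Zn²⁺ is absent, so OxaU is inactive.
No repressor is bound and VorK is active, so *kosV* is transcribed.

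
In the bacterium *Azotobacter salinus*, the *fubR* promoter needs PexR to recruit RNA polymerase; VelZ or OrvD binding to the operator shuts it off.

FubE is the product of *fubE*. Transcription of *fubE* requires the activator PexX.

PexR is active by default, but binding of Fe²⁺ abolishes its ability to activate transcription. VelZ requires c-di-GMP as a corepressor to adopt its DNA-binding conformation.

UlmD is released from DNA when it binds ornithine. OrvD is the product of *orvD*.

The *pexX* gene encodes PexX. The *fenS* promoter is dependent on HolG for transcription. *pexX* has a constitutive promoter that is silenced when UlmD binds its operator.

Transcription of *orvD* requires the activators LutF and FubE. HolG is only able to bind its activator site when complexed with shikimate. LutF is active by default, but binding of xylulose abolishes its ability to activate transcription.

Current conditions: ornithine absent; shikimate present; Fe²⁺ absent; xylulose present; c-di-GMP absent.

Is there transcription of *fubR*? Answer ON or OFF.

c-di-GMP is absent, so VelZ is inactive.
Fe²⁺ is absent, so PexR is active.
Xylulose is present, so LutF is inactive.
Ornithine is absent, so UlmD is active.
With repressor UlmD bound, *pexX* is not transcribed.
So PexX is not produced.
Required activator PexX is absent, so *fubE* is not transcribed.
So FubE is not produced.
Required activator LutF is absent, so *orvD* is not transcribed.
So OrvD is not produced.
No repressor is bound and PexR is active, so *fubR* is transcribed.

ON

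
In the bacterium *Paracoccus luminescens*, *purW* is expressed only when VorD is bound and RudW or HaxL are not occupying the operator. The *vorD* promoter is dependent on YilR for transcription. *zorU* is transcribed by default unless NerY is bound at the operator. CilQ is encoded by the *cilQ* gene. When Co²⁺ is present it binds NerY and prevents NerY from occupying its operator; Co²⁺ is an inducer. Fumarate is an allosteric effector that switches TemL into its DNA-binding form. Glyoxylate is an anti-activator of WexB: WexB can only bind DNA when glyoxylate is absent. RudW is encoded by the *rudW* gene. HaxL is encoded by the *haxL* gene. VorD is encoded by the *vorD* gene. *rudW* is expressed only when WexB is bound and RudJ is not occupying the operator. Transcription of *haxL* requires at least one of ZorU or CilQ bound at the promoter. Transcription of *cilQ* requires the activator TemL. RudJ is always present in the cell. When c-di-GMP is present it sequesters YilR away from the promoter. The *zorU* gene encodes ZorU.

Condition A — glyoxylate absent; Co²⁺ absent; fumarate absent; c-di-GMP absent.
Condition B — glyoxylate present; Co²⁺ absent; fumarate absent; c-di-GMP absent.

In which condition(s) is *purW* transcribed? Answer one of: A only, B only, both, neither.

Condition A:
Glyoxylate is absent, so WexB is active.
RudJ is produced constitutively and is active.
With repressor RudJ bound, *rudW* is not transcribed.
So RudW is not produced.
Co²⁺ is absent, so NerY is active.
With repressor NerY bound, *zorU* is not transcribed.
So ZorU is not produced.
Fumarate is absent, so TemL is inactive.
Required activator TemL is absent, so *cilQ* is not transcribed.
So CilQ is not produced.
No activator is available at the *haxL* promoter, so *haxL* is not transcribed.
So HaxL is not produced.
c-di-GMP is absent, so YilR is active.
No repressor is bound and YilR is active, so *vorD* is transcribed.
So VorD is produced and active.
No repressor is bound and VorD is active, so *purW* is transcribed.
→ *purW* is ON in A.
Condition B:
Glyoxylate is present, so WexB is inactive.
RudJ is produced constitutively and is active.
With repressor RudJ bound, *rudW* is not transcribed.
So RudW is not produced.
Co²⁺ is absent, so NerY is active.
With repressor NerY bound, *zorU* is not transcribed.
So ZorU is not produced.
Fumarate is absent, so TemL is inactive.
Required activator TemL is absent, so *cilQ* is not transcribed.
So CilQ is not produced.
No activator is available at the *haxL* promoter, so *haxL* is not transcribed.
So HaxL is not produced.
c-di-GMP is absent, so YilR is active.
No repressor is bound and YilR is active, so *vorD* is transcribed.
So VorD is produced and active.
No repressor is bound and VorD is active, so *purW* is transcribed.
→ *purW* is ON in B.

both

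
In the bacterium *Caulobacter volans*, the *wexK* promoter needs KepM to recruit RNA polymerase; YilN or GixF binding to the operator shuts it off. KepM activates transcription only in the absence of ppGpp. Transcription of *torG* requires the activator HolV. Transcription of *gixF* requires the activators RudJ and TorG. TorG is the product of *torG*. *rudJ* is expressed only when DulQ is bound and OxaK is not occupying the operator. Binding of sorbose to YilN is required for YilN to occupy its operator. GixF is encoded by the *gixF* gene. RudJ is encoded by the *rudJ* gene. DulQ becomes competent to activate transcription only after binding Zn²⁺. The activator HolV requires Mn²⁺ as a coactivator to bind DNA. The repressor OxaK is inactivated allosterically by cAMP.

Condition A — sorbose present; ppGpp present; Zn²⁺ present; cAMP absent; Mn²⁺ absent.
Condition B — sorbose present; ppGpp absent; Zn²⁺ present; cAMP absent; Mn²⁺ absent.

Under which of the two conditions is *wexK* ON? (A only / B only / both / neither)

Condition A:
Sorbose is present, so YilN is active.
ppGpp is present, so KepM is inactive.
Zn²⁺ is present, so DulQ is active.
cAMP is absent, so OxaK is active.
With repressor OxaK bound, *rudJ* is not transcribed.
So RudJ is not produced.
Mn²⁺ is absent, so HolV is inactive.
Required activator HolV is absent, so *torG* is not transcribed.
So TorG is not produced.
Required activator RudJ is absent, so *gixF* is not transcribed.
So GixF is not produced.
With repressor YilN bound, *wexK* is not transcribed.
→ *wexK* is OFF in A.
Condition B:
Sorbose is present, so YilN is active.
ppGpp is absent, so KepM is active.
Zn²⁺ is present, so DulQ is active.
cAMP is absent, so OxaK is active.
With repressor OxaK bound, *rudJ* is not transcribed.
So RudJ is not produced.
Mn²⁺ is absent, so HolV is inactive.
Required activator HolV is absent, so *torG* is not transcribed.
So TorG is not produced.
Required activator RudJ is absent, so *gixF* is not transcribed.
So GixF is not produced.
With repressor YilN bound, *wexK* is not transcribed.
→ *wexK* is OFF in B.

neither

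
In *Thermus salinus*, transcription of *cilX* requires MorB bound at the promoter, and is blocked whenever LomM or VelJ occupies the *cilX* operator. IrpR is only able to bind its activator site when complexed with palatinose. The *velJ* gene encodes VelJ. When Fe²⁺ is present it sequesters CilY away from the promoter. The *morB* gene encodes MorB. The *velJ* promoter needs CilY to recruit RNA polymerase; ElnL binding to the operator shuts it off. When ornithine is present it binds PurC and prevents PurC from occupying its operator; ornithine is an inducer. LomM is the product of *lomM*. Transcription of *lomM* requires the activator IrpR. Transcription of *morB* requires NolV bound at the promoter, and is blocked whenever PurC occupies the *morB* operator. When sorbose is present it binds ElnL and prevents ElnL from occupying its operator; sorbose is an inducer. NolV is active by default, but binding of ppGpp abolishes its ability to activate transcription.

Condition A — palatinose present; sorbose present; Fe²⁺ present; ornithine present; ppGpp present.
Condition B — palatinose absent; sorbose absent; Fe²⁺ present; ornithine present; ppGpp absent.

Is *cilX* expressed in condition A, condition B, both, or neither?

Condition A:
Palatinose is present, so IrpR is active.
No repressor is bound and IrpR is active, so *lomM* is transcribed.
So LomM is produced and active.
Sorbose is present, so ElnL is inactive.
Fe²⁺ is present, so CilY is inactive.
Required activator CilY is absent, so *velJ* is not transcribed.
So VelJ is not produced.
Ornithine is present, so PurC is inactive.
ppGpp is present, so NolV is inactive.
Required activator NolV is absent, so *morB* is not transcribed.
So MorB is not produced.
With repressor LomM bound, *cilX* is not transcribed.
→ *cilX* is OFF in A.
Condition B:
Palatinose is absent, so IrpR is inactive.
Required activator IrpR is absent, so *lomM* is not transcribed.
So LomM is not produced.
Sorbose is absent, so ElnL is active.
Fe²⁺ is present, so CilY is inactive.
With repressor ElnL bound, *velJ* is not transcribed.
So VelJ is not produced.
Ornithine is present, so PurC is inactive.
ppGpp is absent, so NolV is active.
No repressor is bound and NolV is active, so *morB* is transcribed.
So MorB is produced and active.
No repressor is bound and MorB is active, so *cilX* is transcribed.
→ *cilX* is ON in B.

B only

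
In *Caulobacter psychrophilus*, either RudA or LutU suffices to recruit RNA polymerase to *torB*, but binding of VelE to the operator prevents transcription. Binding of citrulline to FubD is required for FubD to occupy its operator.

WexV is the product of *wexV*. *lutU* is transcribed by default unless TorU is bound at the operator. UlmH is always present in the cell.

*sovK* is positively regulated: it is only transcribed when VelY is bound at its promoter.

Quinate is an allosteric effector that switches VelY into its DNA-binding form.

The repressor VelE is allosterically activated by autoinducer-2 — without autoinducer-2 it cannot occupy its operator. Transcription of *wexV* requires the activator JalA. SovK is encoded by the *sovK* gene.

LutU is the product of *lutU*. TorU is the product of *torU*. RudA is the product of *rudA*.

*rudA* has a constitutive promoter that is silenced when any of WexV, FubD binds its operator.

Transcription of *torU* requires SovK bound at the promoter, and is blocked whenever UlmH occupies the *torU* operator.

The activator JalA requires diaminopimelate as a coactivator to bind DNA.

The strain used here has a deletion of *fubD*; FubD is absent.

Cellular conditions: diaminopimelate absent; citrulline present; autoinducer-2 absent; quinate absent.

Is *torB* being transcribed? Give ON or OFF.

Autoinducer-2 is absent, so VelE is inactive.
Diaminopimelate is absent, so JalA is inactive.
Required activator JalA is absent, so *wexV* is not transcribed.
So WexV is not produced.
FubD is non-functional in this strain, so it has no effect.
With no repressor bound, *rudA* is transcribed.
So RudA is produced and active.
Quinate is absent, so VelY is inactive.
Required activator VelY is absent, so *sovK* is not transcribed.
So SovK is not produced.
UlmH is produced constitutively and is active.
With repressor UlmH bound, *torU* is not transcribed.
So TorU is not produced.
With no repressor bound, *lutU* is transcribed.
So LutU is produced and active.
Activator RudA is present, so *torB* is transcribed.

ON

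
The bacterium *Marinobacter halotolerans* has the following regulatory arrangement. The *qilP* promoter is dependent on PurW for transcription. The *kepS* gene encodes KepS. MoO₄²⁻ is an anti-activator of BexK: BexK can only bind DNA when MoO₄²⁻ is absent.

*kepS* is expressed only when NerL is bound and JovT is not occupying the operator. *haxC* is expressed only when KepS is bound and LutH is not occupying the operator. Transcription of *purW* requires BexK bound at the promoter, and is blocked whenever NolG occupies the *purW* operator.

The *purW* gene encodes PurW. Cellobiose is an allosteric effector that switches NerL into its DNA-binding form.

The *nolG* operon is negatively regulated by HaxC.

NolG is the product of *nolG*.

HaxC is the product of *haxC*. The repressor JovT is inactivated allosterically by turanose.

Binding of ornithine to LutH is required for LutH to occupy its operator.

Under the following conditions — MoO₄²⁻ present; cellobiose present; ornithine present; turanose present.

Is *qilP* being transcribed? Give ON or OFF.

Cellobiose is present, so NerL is active.
Turanose is present, so JovT is inactive.
No repressor is bound and NerL is active, so *kepS* is transcribed.
So KepS is produced and active.
Ornithine is present, so LutH is active.
With repressor LutH bound, *haxC* is not transcribed.
So HaxC is not produced.
With no repressor bound, *nolG* is transcribed.
So NolG is produced and active.
MoO₄²⁻ is present, so BexK is inactive.
With repressor NolG bound, *purW* is not transcribed.
So PurW is not produced.
Required activator PurW is absent, so *qilP* is not transcribed.

OFF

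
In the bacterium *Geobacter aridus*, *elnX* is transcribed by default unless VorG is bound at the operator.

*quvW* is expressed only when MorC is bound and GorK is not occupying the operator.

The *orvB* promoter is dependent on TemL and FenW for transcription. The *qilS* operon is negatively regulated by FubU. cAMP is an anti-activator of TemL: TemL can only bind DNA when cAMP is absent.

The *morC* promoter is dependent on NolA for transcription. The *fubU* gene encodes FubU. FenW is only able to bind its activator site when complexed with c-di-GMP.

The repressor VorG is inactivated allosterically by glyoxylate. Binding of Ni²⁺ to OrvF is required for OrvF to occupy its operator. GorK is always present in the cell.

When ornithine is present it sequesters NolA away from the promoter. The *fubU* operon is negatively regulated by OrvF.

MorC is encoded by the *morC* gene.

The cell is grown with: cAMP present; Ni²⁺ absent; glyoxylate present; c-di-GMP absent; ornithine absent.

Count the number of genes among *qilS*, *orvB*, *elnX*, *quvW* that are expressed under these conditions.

Ni²⁺ is absent, so OrvF is inactive.
With no repressor bound, *fubU* is transcribed.
So FubU is produced and active.
With repressor FubU bound, *qilS* is not transcribed.
→ *qilS* is OFF.
cAMP is present, so TemL is inactive.
c-di-GMP is absent, so FenW is inactive.
Required activator TemL is absent, so *orvB* is not transcribed.
→ *orvB* is OFF.
Glyoxylate is present, so VorG is inactive.
With no repressor bound, *elnX* is transcribed.
→ *elnX* is ON.
GorK is produced constitutively and is active.
Ornithine is absent, so NolA is active.
No repressor is bound and NolA is active, so *morC* is transcribed.
So MorC is produced and active.
With repressor GorK bound, *quvW* is not transcribed.
→ *quvW* is OFF.
1 of the 4 genes is transcribed.

1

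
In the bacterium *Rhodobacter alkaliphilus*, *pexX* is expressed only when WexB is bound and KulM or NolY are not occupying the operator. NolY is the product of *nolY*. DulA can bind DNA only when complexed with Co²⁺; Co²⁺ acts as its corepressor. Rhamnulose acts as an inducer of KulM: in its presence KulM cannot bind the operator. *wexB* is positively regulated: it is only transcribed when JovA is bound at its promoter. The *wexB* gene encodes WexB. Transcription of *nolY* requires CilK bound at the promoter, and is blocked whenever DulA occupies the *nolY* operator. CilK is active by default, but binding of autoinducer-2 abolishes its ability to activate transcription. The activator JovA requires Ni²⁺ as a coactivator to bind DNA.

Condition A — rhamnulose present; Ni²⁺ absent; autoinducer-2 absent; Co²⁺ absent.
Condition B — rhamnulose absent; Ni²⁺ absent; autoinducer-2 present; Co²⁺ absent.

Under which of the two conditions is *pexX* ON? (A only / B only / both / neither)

neither

Condition A:
Rhamnulose is present, so KulM is inactive.
Ni²⁺ is absent, so JovA is inactive.
Required activator JovA is absent, so *wexB* is not transcribed.
So WexB is not produced.
Autoinducer-2 is absent, so CilK is active.
Co²⁺ is absent, so DulA is inactive.
No repressor is bound and CilK is active, so *nolY* is transcribed.
So NolY is produced and active.
With repressor NolY bound, *pexX* is not transcribed.
→ *pexX* is OFF in A.
Condition B:
Rhamnulose is absent, so KulM is active.
Ni²⁺ is absent, so JovA is inactive.
Required activator JovA is absent, so *wexB* is not transcribed.
So WexB is not produced.
Autoinducer-2 is present, so CilK is inactive.
Co²⁺ is absent, so DulA is inactive.
Required activator CilK is absent, so *nolY* is not transcribed.
So NolY is not produced.
With repressor KulM bound, *pexX* is not transcribed.
→ *pexX* is OFF in B.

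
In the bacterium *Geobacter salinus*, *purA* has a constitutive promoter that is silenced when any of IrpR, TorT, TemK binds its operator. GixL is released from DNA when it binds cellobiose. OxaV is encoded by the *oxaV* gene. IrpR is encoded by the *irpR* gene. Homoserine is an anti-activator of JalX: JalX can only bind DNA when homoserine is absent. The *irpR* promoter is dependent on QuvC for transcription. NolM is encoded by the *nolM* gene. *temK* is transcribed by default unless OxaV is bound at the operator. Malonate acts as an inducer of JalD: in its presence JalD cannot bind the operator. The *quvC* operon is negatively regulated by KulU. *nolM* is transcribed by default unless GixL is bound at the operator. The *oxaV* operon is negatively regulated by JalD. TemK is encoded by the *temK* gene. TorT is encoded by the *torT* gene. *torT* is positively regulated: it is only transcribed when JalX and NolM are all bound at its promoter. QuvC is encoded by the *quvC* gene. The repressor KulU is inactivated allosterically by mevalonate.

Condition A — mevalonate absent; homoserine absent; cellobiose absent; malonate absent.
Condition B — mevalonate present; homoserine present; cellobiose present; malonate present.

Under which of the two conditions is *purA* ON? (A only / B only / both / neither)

Condition A:
Mevalonate is absent, so KulU is active.
With repressor KulU bound, *quvC* is not transcribed.
So QuvC is not produced.
Required activator QuvC is absent, so *irpR* is not transcribed.
So IrpR is not produced.
Homoserine is absent, so JalX is active.
Cellobiose is absent, so GixL is active.
With repressor GixL bound, *nolM* is not transcribed.
So NolM is not produced.
Required activator NolM is absent, so *torT* is not transcribed.
So TorT is not produced.
Malonate is absent, so JalD is active.
With repressor JalD bound, *oxaV* is not transcribed.
So OxaV is not produced.
With no repressor bound, *temK* is transcribed.
So TemK is produced and active.
With repressor TemK bound, *purA* is not transcribed.
→ *purA* is OFF in A.
Condition B:
Mevalonate is present, so KulU is inactive.
With no repressor bound, *quvC* is transcribed.
So QuvC is produced and active.
No repressor is bound and QuvC is active, so *irpR* is transcribed.
So IrpR is produced and active.
Homoserine is present, so JalX is inactive.
Cellobiose is present, so GixL is inactive.
With no repressor bound, *nolM* is transcribed.
So NolM is produced and active.
Required activator JalX is absent, so *torT* is not transcribed.
So TorT is not produced.
Malonate is present, so JalD is inactive.
With no repressor bound, *oxaV* is transcribed.
So OxaV is produced and active.
With repressor OxaV bound, *temK* is not transcribed.
So TemK is not produced.
With repressor IrpR bound, *purA* is not transcribed.
→ *purA* is OFF in B.

neither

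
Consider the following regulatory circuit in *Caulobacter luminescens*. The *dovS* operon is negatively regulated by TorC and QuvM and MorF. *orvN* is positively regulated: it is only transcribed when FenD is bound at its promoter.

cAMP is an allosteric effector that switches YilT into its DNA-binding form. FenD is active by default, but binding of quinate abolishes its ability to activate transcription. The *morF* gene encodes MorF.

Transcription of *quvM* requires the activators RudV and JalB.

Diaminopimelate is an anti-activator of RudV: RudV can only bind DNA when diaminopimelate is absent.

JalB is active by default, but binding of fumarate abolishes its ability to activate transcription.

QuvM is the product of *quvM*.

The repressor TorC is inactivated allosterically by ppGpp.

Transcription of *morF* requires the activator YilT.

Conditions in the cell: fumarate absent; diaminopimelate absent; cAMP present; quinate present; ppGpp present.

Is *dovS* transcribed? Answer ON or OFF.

OFF

ppGpp is present, so TorC is inactive.
Diaminopimelate is absent, so RudV is active.
Fumarate is absent, so JalB is active.
No repressor is bound and RudV and JalB are active, so *quvM* is transcribed.
So QuvM is produced and active.
cAMP is present, so YilT is active.
No repressor is bound and YilT is active, so *morF* is transcribed.
So MorF is produced and active.
With repressor QuvM bound, *dovS* is not transcribed.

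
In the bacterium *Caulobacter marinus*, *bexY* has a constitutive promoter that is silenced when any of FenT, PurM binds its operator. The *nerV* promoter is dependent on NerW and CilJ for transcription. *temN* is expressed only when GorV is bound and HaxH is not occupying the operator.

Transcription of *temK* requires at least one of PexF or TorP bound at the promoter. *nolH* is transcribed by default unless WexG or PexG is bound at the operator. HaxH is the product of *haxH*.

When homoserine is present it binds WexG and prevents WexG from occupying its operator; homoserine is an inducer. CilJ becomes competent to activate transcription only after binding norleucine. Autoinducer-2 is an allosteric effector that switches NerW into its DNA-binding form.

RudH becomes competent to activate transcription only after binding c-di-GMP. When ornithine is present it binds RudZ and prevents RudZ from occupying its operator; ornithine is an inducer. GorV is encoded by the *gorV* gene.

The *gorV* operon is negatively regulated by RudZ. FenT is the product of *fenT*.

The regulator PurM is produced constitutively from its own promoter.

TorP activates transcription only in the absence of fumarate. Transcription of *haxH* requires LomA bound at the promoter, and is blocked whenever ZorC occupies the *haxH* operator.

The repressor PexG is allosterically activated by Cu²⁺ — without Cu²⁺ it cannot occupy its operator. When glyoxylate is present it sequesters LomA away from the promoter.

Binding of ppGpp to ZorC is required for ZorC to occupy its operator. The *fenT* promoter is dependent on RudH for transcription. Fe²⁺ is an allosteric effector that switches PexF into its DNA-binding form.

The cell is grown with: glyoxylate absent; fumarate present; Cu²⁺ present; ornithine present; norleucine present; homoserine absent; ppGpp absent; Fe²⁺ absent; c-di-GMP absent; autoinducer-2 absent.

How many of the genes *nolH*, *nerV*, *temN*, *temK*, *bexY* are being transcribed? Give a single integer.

Homoserine is absent, so WexG is active.
Cu²⁺ is present, so PexG is active.
With repressor WexG bound, *nolH* is not transcribed.
→ *nolH* is OFF.
Autoinducer-2 is absent, so NerW is inactive.
Norleucine is present, so CilJ is active.
Required activator NerW is absent, so *nerV* is not transcribed.
→ *nerV* is OFF.
Ornithine is present, so RudZ is inactive.
With no repressor bound, *gorV* is transcribed.
So GorV is produced and active.
Glyoxylate is absent, so LomA is active.
ppGpp is absent, so ZorC is inactive.
No repressor is bound and LomA is active, so *haxH* is transcribed.
So HaxH is produced and active.
With repressor HaxH bound, *temN* is not transcribed.
→ *temN* is OFF.
Fe²⁺ is absent, so PexF is inactive.
Fumarate is present, so TorP is inactive.
No activator is available at the *temK* promoter, so *temK* is not transcribed.
→ *temK* is OFF.
c-di-GMP is absent, so RudH is inactive.
Required activator RudH is absent, so *fenT* is not transcribed.
So FenT is not produced.
PurM is produced constitutively and is active.
With repressor PurM bound, *bexY* is not transcribed.
→ *bexY* is OFF.
0 of the 5 genes are transcribed.

0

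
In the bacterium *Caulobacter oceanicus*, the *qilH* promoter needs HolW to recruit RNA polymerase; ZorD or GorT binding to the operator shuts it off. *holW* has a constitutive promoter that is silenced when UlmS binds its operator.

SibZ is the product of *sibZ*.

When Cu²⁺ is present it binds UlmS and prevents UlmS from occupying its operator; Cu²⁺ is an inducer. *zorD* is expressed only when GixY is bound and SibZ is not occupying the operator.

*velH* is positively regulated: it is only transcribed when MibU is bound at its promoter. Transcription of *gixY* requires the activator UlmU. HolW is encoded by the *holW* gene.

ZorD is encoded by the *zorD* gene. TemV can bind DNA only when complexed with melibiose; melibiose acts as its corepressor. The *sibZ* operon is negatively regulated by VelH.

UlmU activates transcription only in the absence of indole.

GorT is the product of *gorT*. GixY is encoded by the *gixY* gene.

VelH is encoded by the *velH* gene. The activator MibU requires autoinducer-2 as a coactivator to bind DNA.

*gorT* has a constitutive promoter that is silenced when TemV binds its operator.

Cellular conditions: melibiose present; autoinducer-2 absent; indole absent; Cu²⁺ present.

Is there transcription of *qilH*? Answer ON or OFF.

ON

Autoinducer-2 is absent, so MibU is inactive.
Required activator MibU is absent, so *velH* is not transcribed.
So VelH is not produced.
With no repressor bound, *sibZ* is transcribed.
So SibZ is produced and active.
Indole is absent, so UlmU is active.
No repressor is bound and UlmU is active, so *gixY* is transcribed.
So GixY is produced and active.
With repressor SibZ bound, *zorD* is not transcribed.
So ZorD is not produced.
Cu²⁺ is present, so UlmS is inactive.
With no repressor bound, *holW* is transcribed.
So HolW is produced and active.
Melibiose is present, so TemV is active.
With repressor TemV bound, *gorT* is not transcribed.
So GorT is not produced.
No repressor is bound and HolW is active, so *qilH* is transcribed.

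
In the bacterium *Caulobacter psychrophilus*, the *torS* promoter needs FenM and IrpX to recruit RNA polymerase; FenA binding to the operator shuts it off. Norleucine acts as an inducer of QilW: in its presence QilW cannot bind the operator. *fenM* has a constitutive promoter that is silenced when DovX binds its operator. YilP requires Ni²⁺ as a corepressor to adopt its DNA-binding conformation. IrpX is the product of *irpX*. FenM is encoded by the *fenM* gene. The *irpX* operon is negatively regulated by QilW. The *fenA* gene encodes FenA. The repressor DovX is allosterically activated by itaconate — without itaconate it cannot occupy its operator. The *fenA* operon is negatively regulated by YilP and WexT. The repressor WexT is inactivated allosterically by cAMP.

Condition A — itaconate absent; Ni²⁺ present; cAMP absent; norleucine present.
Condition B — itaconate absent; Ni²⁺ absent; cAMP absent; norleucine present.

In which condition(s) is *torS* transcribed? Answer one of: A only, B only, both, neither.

both

Condition A:
Itaconate is absent, so DovX is inactive.
With no repressor bound, *fenM* is transcribed.
So FenM is produced and active.
Ni²⁺ is present, so YilP is active.
cAMP is absent, so WexT is active.
With repressor YilP bound, *fenA* is not transcribed.
So FenA is not produced.
Norleucine is present, so QilW is inactive.
With no repressor bound, *irpX* is transcribed.
So IrpX is produced and active.
No repressor is bound and FenM and IrpX are active, so *torS* is transcribed.
→ *torS* is ON in A.
Condition B:
Itaconate is absent, so DovX is inactive.
With no repressor bound, *fenM* is transcribed.
So FenM is produced and active.
Ni²⁺ is absent, so YilP is inactive.
cAMP is absent, so WexT is active.
With repressor WexT bound, *fenA* is not transcribed.
So FenA is not produced.
Norleucine is present, so QilW is inactive.
With no repressor bound, *irpX* is transcribed.
So IrpX is produced and active.
No repressor is bound and FenM and IrpX are active, so *torS* is transcribed.
→ *torS* is ON in B.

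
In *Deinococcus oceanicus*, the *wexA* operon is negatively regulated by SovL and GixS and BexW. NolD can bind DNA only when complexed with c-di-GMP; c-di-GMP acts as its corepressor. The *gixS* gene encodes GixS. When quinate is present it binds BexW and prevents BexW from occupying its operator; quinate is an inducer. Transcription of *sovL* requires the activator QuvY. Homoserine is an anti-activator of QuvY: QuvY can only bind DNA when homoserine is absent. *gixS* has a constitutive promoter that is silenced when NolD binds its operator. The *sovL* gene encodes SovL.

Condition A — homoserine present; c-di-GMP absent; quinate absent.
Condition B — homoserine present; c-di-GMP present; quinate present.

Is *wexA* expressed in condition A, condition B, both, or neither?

Condition A:
Homoserine is present, so QuvY is inactive.
Required activator QuvY is absent, so *sovL* is not transcribed.
So SovL is not produced.
c-di-GMP is absent, so NolD is inactive.
With no repressor bound, *gixS* is transcribed.
So GixS is produced and active.
Quinate is absent, so BexW is active.
With repressor GixS bound, *wexA* is not transcribed.
→ *wexA* is OFF in A.
Condition B:
Homoserine is present, so QuvY is inactive.
Required activator QuvY is absent, so *sovL* is not transcribed.
So SovL is not produced.
c-di-GMP is present, so NolD is active.
With repressor NolD bound, *gixS* is not transcribed.
So GixS is not produced.
Quinate is present, so BexW is inactive.
With no repressor bound, *wexA* is transcribed.
→ *wexA* is ON in B.

B only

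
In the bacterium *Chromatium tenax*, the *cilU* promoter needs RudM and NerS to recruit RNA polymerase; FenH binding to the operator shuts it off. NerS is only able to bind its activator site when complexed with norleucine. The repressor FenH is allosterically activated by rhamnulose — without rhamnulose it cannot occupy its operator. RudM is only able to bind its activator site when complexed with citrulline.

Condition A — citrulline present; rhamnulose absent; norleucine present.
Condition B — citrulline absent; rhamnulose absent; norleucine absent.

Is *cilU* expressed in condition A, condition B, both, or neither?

A only

Condition A:
Citrulline is present, so RudM is active.
Rhamnulose is absent, so FenH is inactive.
Norleucine is present, so NerS is active.
No repressor is bound and RudM and NerS are active, so *cilU* is transcribed.
→ *cilU* is ON in A.
Condition B:
Citrulline is absent, so RudM is inactive.
Rhamnulose is absent, so FenH is inactive.
Norleucine is absent, so NerS is inactive.
Required activator RudM is absent, so *cilU* is not transcribed.
→ *cilU* is OFF in B.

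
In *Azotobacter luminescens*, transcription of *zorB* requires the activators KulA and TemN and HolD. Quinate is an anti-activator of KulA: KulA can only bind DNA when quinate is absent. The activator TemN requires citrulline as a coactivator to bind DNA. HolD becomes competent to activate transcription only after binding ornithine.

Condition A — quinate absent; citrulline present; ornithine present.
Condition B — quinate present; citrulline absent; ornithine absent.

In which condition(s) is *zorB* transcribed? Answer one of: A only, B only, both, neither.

Condition A:
Quinate is absent, so KulA is active.
Citrulline is present, so TemN is active.
Ornithine is present, so HolD is active.
No repressor is bound and KulA and TemN and HolD are active, so *zorB* is transcribed.
→ *zorB* is ON in A.
Condition B:
Quinate is present, so KulA is inactive.
Citrulline is absent, so TemN is inactive.
Ornithine is absent, so HolD is inactive.
Required activator KulA is absent, so *zorB* is not transcribed.
→ *zorB* is OFF in B.

A only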